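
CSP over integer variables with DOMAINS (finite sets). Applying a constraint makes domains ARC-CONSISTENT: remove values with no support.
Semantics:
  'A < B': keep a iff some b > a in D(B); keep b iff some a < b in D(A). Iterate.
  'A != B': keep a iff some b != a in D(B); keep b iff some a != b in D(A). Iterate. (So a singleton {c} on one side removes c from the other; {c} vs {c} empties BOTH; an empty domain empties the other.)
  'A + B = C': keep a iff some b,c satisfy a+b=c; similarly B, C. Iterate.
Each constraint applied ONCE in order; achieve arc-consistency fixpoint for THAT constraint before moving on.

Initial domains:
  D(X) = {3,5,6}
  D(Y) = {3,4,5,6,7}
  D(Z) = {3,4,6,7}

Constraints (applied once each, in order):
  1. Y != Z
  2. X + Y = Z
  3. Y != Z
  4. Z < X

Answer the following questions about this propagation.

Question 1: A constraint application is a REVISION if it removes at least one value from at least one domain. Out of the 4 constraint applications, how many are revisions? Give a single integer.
Constraint 1 (Y != Z) on D(Y)={3,4,5,6,7} D(Z)={3,4,6,7}: no change => not a revision
Constraint 2 (X + Y = Z) on D(X)={3,5,6} D(Y)={3,4,5,6,7} D(Z)={3,4,6,7}: X {3,5,6}->{3}; Y {3,4,5,6,7}->{3,4}; Z {3,4,6,7}->{6,7} => REVISION
Constraint 3 (Y != Z) on D(Y)={3,4} D(Z)={6,7}: no change => not a revision
Constraint 4 (Z < X) on D(Z)={6,7} D(X)={3}: Z {6,7}->{}; X {3}->{} => REVISION
Total revisions = 2

Answer: 2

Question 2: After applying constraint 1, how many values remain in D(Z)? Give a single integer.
Constraint 1 (Y != Z) on D(Y)={3,4,5,6,7} D(Z)={3,4,6,7}: no change
So after constraint 1: D(Z)={3,4,6,7}, size = 4

Answer: 4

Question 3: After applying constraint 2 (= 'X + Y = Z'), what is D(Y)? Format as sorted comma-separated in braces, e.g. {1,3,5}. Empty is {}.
Answer: {3,4}

Derivation:
Constraint 1 (Y != Z) on D(Y)={3,4,5,6,7} D(Z)={3,4,6,7}: no change
Constraint 2 (X + Y = Z) on D(X)={3,5,6} D(Y)={3,4,5,6,7} D(Z)={3,4,6,7}: X {3,5,6}->{3}; Y {3,4,5,6,7}->{3,4}; Z {3,4,6,7}->{6,7}
So after constraint 2: D(Y) = {3,4}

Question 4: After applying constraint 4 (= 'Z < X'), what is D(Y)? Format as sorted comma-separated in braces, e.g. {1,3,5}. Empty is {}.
Answer: {3,4}

Derivation:
Constraint 1 (Y != Z) on D(Y)={3,4,5,6,7} D(Z)={3,4,6,7}: no change
Constraint 2 (X + Y = Z) on D(X)={3,5,6} D(Y)={3,4,5,6,7} D(Z)={3,4,6,7}: X {3,5,6}->{3}; Y {3,4,5,6,7}->{3,4}; Z {3,4,6,7}->{6,7}
Constraint 3 (Y != Z) on D(Y)={3,4} D(Z)={6,7}: no change
Constraint 4 (Z < X) on D(Z)={6,7} D(X)={3}: Z {6,7}->{}; X {3}->{}
So after constraint 4: D(Y) = {3,4}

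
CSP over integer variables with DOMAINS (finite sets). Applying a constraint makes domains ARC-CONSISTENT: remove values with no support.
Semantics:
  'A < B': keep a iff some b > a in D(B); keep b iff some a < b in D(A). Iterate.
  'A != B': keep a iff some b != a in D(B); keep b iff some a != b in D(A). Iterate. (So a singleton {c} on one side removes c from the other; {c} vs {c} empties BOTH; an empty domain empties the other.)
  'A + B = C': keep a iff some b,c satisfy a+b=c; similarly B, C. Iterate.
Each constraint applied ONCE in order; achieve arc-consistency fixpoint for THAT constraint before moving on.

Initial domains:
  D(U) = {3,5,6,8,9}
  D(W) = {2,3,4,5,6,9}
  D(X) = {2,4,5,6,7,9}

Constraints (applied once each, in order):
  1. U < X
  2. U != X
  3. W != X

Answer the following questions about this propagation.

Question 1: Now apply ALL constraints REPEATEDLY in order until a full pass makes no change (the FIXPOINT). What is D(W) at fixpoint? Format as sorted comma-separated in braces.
Answer: {2,3,4,5,6,9}

Derivation:
pass 0 (initial): D(W)={2,3,4,5,6,9}
pass 1: U {3,5,6,8,9}->{3,5,6,8}; X {2,4,5,6,7,9}->{4,5,6,7,9}
pass 2: no change
Fixpoint after 2 passes: D(W) = {2,3,4,5,6,9}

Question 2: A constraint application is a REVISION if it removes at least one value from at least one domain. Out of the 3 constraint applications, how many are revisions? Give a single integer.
Constraint 1 (U < X) on D(U)={3,5,6,8,9} D(X)={2,4,5,6,7,9}: U {3,5,6,8,9}->{3,5,6,8}; X {2,4,5,6,7,9}->{4,5,6,7,9} => REVISION
Constraint 2 (U != X) on D(U)={3,5,6,8} D(X)={4,5,6,7,9}: no change => not a revision
Constraint 3 (W != X) on D(W)={2,3,4,5,6,9} D(X)={4,5,6,7,9}: no change => not a revision
Total revisions = 1

Answer: 1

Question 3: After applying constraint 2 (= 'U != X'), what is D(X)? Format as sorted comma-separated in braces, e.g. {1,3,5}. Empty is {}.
Answer: {4,5,6,7,9}

Derivation:
Constraint 1 (U < X) on D(U)={3,5,6,8,9} D(X)={2,4,5,6,7,9}: U {3,5,6,8,9}->{3,5,6,8}; X {2,4,5,6,7,9}->{4,5,6,7,9}
Constraint 2 (U != X) on D(U)={3,5,6,8} D(X)={4,5,6,7,9}: no change
So after constraint 2: D(X) = {4,5,6,7,9}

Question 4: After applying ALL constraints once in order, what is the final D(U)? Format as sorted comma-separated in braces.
Answer: {3,5,6,8}

Derivation:
Constraint 1 (U < X) on D(U)={3,5,6,8,9} D(X)={2,4,5,6,7,9}: U {3,5,6,8,9}->{3,5,6,8}; X {2,4,5,6,7,9}->{4,5,6,7,9}
Constraint 2 (U != X) on D(U)={3,5,6,8} D(X)={4,5,6,7,9}: no change
Constraint 3 (W != X) on D(W)={2,3,4,5,6,9} D(X)={4,5,6,7,9}: no change
So after all 3 constraints: D(U) = {3,5,6,8}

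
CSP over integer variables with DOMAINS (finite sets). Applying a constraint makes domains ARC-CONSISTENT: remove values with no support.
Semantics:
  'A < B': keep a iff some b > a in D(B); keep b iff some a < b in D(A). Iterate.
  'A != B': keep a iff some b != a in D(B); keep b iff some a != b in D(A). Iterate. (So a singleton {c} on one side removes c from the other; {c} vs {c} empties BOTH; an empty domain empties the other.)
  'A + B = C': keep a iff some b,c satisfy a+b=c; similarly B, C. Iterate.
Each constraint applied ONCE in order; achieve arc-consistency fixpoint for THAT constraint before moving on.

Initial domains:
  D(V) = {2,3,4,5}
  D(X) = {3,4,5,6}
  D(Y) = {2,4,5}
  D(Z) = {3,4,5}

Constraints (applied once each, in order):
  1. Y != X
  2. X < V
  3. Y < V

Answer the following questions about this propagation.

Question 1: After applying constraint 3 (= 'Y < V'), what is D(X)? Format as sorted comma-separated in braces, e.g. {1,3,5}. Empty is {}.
Constraint 1 (Y != X) on D(Y)={2,4,5} D(X)={3,4,5,6}: no change
Constraint 2 (X < V) on D(X)={3,4,5,6} D(V)={2,3,4,5}: X {3,4,5,6}->{3,4}; V {2,3,4,5}->{4,5}
Constraint 3 (Y < V) on D(Y)={2,4,5} D(V)={4,5}: Y {2,4,5}->{2,4}
So after constraint 3: D(X) = {3,4}

Answer: {3,4}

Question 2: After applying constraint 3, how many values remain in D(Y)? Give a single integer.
Constraint 1 (Y != X) on D(Y)={2,4,5} D(X)={3,4,5,6}: no change
Constraint 2 (X < V) on D(X)={3,4,5,6} D(V)={2,3,4,5}: X {3,4,5,6}->{3,4}; V {2,3,4,5}->{4,5}
Constraint 3 (Y < V) on D(Y)={2,4,5} D(V)={4,5}: Y {2,4,5}->{2,4}
So after constraint 3: D(Y)={2,4}, size = 2

Answer: 2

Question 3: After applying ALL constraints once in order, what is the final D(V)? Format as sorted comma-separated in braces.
Answer: {4,5}

Derivation:
Constraint 1 (Y != X) on D(Y)={2,4,5} D(X)={3,4,5,6}: no change
Constraint 2 (X < V) on D(X)={3,4,5,6} D(V)={2,3,4,5}: X {3,4,5,6}->{3,4}; V {2,3,4,5}->{4,5}
Constraint 3 (Y < V) on D(Y)={2,4,5} D(V)={4,5}: Y {2,4,5}->{2,4}
So after all 3 constraints: D(V) = {4,5}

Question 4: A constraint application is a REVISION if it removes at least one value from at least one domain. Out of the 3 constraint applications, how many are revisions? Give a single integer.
Constraint 1 (Y != X) on D(Y)={2,4,5} D(X)={3,4,5,6}: no change => not a revision
Constraint 2 (X < V) on D(X)={3,4,5,6} D(V)={2,3,4,5}: X {3,4,5,6}->{3,4}; V {2,3,4,5}->{4,5} => REVISION
Constraint 3 (Y < V) on D(Y)={2,4,5} D(V)={4,5}: Y {2,4,5}->{2,4} => REVISION
Total revisions = 2

Answer: 2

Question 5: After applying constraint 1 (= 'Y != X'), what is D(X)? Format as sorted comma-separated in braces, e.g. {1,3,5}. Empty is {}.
Constraint 1 (Y != X) on D(Y)={2,4,5} D(X)={3,4,5,6}: no change
So after constraint 1: D(X) = {3,4,5,6}

Answer: {3,4,5,6}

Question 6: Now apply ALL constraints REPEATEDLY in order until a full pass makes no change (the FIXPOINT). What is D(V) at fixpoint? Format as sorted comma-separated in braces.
pass 0 (initial): D(V)={2,3,4,5}
pass 1: V {2,3,4,5}->{4,5}; X {3,4,5,6}->{3,4}; Y {2,4,5}->{2,4}
pass 2: no change
Fixpoint after 2 passes: D(V) = {4,5}

Answer: {4,5}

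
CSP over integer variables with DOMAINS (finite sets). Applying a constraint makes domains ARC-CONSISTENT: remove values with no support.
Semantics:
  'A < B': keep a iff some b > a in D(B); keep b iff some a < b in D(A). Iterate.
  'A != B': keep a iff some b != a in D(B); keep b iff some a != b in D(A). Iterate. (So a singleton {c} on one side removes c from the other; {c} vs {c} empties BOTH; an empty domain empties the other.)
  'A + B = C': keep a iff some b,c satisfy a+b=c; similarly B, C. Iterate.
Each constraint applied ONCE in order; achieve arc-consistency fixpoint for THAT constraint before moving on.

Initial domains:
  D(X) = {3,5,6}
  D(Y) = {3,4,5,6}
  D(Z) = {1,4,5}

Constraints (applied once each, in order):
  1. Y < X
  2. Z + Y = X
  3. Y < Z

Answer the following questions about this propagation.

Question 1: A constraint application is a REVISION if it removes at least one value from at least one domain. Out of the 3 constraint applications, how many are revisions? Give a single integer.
Constraint 1 (Y < X) on D(Y)={3,4,5,6} D(X)={3,5,6}: Y {3,4,5,6}->{3,4,5}; X {3,5,6}->{5,6} => REVISION
Constraint 2 (Z + Y = X) on D(Z)={1,4,5} D(Y)={3,4,5} D(X)={5,6}: Z {1,4,5}->{1}; Y {3,4,5}->{4,5} => REVISION
Constraint 3 (Y < Z) on D(Y)={4,5} D(Z)={1}: Y {4,5}->{}; Z {1}->{} => REVISION
Total revisions = 3

Answer: 3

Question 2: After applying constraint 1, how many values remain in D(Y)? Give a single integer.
Answer: 3

Derivation:
Constraint 1 (Y < X) on D(Y)={3,4,5,6} D(X)={3,5,6}: Y {3,4,5,6}->{3,4,5}; X {3,5,6}->{5,6}
So after constraint 1: D(Y)={3,4,5}, size = 3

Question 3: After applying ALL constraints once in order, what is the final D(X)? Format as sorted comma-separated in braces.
Constraint 1 (Y < X) on D(Y)={3,4,5,6} D(X)={3,5,6}: Y {3,4,5,6}->{3,4,5}; X {3,5,6}->{5,6}
Constraint 2 (Z + Y = X) on D(Z)={1,4,5} D(Y)={3,4,5} D(X)={5,6}: Z {1,4,5}->{1}; Y {3,4,5}->{4,5}
Constraint 3 (Y < Z) on D(Y)={4,5} D(Z)={1}: Y {4,5}->{}; Z {1}->{}
So after all 3 constraints: D(X) = {5,6}

Answer: {5,6}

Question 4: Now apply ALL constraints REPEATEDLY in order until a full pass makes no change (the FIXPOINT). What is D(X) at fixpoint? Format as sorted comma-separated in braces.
pass 0 (initial): D(X)={3,5,6}
pass 1: X {3,5,6}->{5,6}; Y {3,4,5,6}->{}; Z {1,4,5}->{}
pass 2: X {5,6}->{}
pass 3: no change
Fixpoint after 3 passes: D(X) = {}

Answer: {}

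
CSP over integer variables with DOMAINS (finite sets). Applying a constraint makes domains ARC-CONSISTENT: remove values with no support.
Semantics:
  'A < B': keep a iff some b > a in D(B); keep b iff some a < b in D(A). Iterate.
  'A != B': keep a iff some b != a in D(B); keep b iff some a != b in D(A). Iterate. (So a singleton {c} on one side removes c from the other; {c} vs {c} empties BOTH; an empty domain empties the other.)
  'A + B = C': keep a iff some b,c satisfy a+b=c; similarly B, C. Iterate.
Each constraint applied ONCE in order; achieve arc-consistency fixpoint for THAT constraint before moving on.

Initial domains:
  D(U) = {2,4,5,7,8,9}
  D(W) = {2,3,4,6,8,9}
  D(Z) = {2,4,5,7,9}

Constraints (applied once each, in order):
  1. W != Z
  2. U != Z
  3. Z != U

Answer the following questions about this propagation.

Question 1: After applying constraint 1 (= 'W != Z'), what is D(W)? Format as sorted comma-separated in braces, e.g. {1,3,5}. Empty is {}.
Constraint 1 (W != Z) on D(W)={2,3,4,6,8,9} D(Z)={2,4,5,7,9}: no change
So after constraint 1: D(W) = {2,3,4,6,8,9}

Answer: {2,3,4,6,8,9}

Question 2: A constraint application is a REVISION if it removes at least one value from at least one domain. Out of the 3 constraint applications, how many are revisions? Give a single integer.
Answer: 0

Derivation:
Constraint 1 (W != Z) on D(W)={2,3,4,6,8,9} D(Z)={2,4,5,7,9}: no change => not a revision
Constraint 2 (U != Z) on D(U)={2,4,5,7,8,9} D(Z)={2,4,5,7,9}: no change => not a revision
Constraint 3 (Z != U) on D(Z)={2,4,5,7,9} D(U)={2,4,5,7,8,9}: no change => not a revision
Total revisions = 0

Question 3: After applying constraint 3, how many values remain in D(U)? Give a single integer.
Answer: 6

Derivation:
Constraint 1 (W != Z) on D(W)={2,3,4,6,8,9} D(Z)={2,4,5,7,9}: no change
Constraint 2 (U != Z) on D(U)={2,4,5,7,8,9} D(Z)={2,4,5,7,9}: no change
Constraint 3 (Z != U) on D(Z)={2,4,5,7,9} D(U)={2,4,5,7,8,9}: no change
So after constraint 3: D(U)={2,4,5,7,8,9}, size = 6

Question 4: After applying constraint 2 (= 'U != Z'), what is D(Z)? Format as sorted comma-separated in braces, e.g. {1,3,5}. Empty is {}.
Constraint 1 (W != Z) on D(W)={2,3,4,6,8,9} D(Z)={2,4,5,7,9}: no change
Constraint 2 (U != Z) on D(U)={2,4,5,7,8,9} D(Z)={2,4,5,7,9}: no change
So after constraint 2: D(Z) = {2,4,5,7,9}

Answer: {2,4,5,7,9}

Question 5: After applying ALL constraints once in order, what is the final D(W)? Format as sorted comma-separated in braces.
Answer: {2,3,4,6,8,9}

Derivation:
Constraint 1 (W != Z) on D(W)={2,3,4,6,8,9} D(Z)={2,4,5,7,9}: no change
Constraint 2 (U != Z) on D(U)={2,4,5,7,8,9} D(Z)={2,4,5,7,9}: no change
Constraint 3 (Z != U) on D(Z)={2,4,5,7,9} D(U)={2,4,5,7,8,9}: no change
So after all 3 constraints: D(W) = {2,3,4,6,8,9}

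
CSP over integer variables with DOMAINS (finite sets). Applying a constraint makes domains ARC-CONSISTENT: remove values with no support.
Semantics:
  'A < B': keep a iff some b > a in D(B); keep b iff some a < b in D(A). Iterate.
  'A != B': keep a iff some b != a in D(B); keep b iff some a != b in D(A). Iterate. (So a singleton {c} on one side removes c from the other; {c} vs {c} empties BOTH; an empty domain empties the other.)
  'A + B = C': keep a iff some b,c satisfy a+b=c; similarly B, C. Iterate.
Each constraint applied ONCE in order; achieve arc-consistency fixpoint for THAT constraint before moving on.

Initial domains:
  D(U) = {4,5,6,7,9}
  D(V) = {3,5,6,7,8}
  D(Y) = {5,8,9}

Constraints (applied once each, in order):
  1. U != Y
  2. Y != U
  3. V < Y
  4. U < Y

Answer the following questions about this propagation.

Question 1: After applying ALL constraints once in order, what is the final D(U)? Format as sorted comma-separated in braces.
Answer: {4,5,6,7}

Derivation:
Constraint 1 (U != Y) on D(U)={4,5,6,7,9} D(Y)={5,8,9}: no change
Constraint 2 (Y != U) on D(Y)={5,8,9} D(U)={4,5,6,7,9}: no change
Constraint 3 (V < Y) on D(V)={3,5,6,7,8} D(Y)={5,8,9}: no change
Constraint 4 (U < Y) on D(U)={4,5,6,7,9} D(Y)={5,8,9}: U {4,5,6,7,9}->{4,5,6,7}
So after all 4 constraints: D(U) = {4,5,6,7}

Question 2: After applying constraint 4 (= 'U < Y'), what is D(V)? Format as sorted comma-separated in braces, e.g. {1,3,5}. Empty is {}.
Constraint 1 (U != Y) on D(U)={4,5,6,7,9} D(Y)={5,8,9}: no change
Constraint 2 (Y != U) on D(Y)={5,8,9} D(U)={4,5,6,7,9}: no change
Constraint 3 (V < Y) on D(V)={3,5,6,7,8} D(Y)={5,8,9}: no change
Constraint 4 (U < Y) on D(U)={4,5,6,7,9} D(Y)={5,8,9}: U {4,5,6,7,9}->{4,5,6,7}
So after constraint 4: D(V) = {3,5,6,7,8}

Answer: {3,5,6,7,8}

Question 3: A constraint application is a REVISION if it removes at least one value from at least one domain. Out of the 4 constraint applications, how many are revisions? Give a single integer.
Answer: 1

Derivation:
Constraint 1 (U != Y) on D(U)={4,5,6,7,9} D(Y)={5,8,9}: no change => not a revision
Constraint 2 (Y != U) on D(Y)={5,8,9} D(U)={4,5,6,7,9}: no change => not a revision
Constraint 3 (V < Y) on D(V)={3,5,6,7,8} D(Y)={5,8,9}: no change => not a revision
Constraint 4 (U < Y) on D(U)={4,5,6,7,9} D(Y)={5,8,9}: U {4,5,6,7,9}->{4,5,6,7} => REVISION
Total revisions = 1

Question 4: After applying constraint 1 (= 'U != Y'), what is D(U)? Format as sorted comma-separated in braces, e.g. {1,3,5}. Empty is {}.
Answer: {4,5,6,7,9}

Derivation:
Constraint 1 (U != Y) on D(U)={4,5,6,7,9} D(Y)={5,8,9}: no change
So after constraint 1: D(U) = {4,5,6,7,9}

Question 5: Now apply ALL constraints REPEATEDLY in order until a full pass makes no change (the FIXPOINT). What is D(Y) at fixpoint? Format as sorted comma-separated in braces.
Answer: {5,8,9}

Derivation:
pass 0 (initial): D(Y)={5,8,9}
pass 1: U {4,5,6,7,9}->{4,5,6,7}
pass 2: no change
Fixpoint after 2 passes: D(Y) = {5,8,9}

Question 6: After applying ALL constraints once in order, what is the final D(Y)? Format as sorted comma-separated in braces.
Constraint 1 (U != Y) on D(U)={4,5,6,7,9} D(Y)={5,8,9}: no change
Constraint 2 (Y != U) on D(Y)={5,8,9} D(U)={4,5,6,7,9}: no change
Constraint 3 (V < Y) on D(V)={3,5,6,7,8} D(Y)={5,8,9}: no change
Constraint 4 (U < Y) on D(U)={4,5,6,7,9} D(Y)={5,8,9}: U {4,5,6,7,9}->{4,5,6,7}
So after all 4 constraints: D(Y) = {5,8,9}

Answer: {5,8,9}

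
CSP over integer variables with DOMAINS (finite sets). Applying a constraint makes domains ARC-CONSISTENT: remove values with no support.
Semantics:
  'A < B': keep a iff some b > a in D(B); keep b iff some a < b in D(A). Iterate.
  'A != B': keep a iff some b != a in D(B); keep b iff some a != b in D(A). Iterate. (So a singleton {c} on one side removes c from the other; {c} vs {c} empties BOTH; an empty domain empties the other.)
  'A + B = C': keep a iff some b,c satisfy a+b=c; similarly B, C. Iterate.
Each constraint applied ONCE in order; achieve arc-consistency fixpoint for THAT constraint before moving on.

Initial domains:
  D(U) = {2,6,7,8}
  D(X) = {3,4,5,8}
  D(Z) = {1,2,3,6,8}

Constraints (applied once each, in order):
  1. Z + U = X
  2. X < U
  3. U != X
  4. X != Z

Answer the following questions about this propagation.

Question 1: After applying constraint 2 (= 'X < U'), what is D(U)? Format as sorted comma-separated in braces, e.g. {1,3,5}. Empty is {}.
Answer: {6,7}

Derivation:
Constraint 1 (Z + U = X) on D(Z)={1,2,3,6,8} D(U)={2,6,7,8} D(X)={3,4,5,8}: Z {1,2,3,6,8}->{1,2,3,6}; U {2,6,7,8}->{2,6,7}
Constraint 2 (X < U) on D(X)={3,4,5,8} D(U)={2,6,7}: X {3,4,5,8}->{3,4,5}; U {2,6,7}->{6,7}
So after constraint 2: D(U) = {6,7}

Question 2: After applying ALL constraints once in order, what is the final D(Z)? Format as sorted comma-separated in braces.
Constraint 1 (Z + U = X) on D(Z)={1,2,3,6,8} D(U)={2,6,7,8} D(X)={3,4,5,8}: Z {1,2,3,6,8}->{1,2,3,6}; U {2,6,7,8}->{2,6,7}
Constraint 2 (X < U) on D(X)={3,4,5,8} D(U)={2,6,7}: X {3,4,5,8}->{3,4,5}; U {2,6,7}->{6,7}
Constraint 3 (U != X) on D(U)={6,7} D(X)={3,4,5}: no change
Constraint 4 (X != Z) on D(X)={3,4,5} D(Z)={1,2,3,6}: no change
So after all 4 constraints: D(Z) = {1,2,3,6}

Answer: {1,2,3,6}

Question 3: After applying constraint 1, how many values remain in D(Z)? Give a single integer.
Constraint 1 (Z + U = X) on D(Z)={1,2,3,6,8} D(U)={2,6,7,8} D(X)={3,4,5,8}: Z {1,2,3,6,8}->{1,2,3,6}; U {2,6,7,8}->{2,6,7}
So after constraint 1: D(Z)={1,2,3,6}, size = 4

Answer: 4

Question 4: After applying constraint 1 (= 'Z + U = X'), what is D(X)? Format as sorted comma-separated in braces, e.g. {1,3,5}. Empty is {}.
Answer: {3,4,5,8}

Derivation:
Constraint 1 (Z + U = X) on D(Z)={1,2,3,6,8} D(U)={2,6,7,8} D(X)={3,4,5,8}: Z {1,2,3,6,8}->{1,2,3,6}; U {2,6,7,8}->{2,6,7}
So after constraint 1: D(X) = {3,4,5,8}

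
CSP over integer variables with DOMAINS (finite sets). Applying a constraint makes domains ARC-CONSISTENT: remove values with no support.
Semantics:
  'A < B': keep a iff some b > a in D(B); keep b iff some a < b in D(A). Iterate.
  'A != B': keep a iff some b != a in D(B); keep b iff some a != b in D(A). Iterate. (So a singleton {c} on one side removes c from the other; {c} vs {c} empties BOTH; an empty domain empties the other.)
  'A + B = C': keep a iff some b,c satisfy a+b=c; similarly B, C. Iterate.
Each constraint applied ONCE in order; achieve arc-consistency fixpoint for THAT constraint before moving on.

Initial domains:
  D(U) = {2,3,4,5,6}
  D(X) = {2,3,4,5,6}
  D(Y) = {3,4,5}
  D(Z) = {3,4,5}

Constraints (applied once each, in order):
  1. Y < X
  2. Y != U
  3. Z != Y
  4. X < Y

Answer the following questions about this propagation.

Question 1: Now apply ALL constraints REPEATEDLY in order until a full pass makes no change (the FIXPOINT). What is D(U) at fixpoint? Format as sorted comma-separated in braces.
Answer: {}

Derivation:
pass 0 (initial): D(U)={2,3,4,5,6}
pass 1: X {2,3,4,5,6}->{4}; Y {3,4,5}->{5}
pass 2: U {2,3,4,5,6}->{}; X {4}->{}; Y {5}->{}; Z {3,4,5}->{}
pass 3: no change
Fixpoint after 3 passes: D(U) = {}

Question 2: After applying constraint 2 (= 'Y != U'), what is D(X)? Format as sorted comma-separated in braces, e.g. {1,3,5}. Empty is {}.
Constraint 1 (Y < X) on D(Y)={3,4,5} D(X)={2,3,4,5,6}: X {2,3,4,5,6}->{4,5,6}
Constraint 2 (Y != U) on D(Y)={3,4,5} D(U)={2,3,4,5,6}: no change
So after constraint 2: D(X) = {4,5,6}

Answer: {4,5,6}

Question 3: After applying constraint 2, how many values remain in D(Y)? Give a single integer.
Constraint 1 (Y < X) on D(Y)={3,4,5} D(X)={2,3,4,5,6}: X {2,3,4,5,6}->{4,5,6}
Constraint 2 (Y != U) on D(Y)={3,4,5} D(U)={2,3,4,5,6}: no change
So after constraint 2: D(Y)={3,4,5}, size = 3

Answer: 3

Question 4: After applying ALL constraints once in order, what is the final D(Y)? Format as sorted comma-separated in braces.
Constraint 1 (Y < X) on D(Y)={3,4,5} D(X)={2,3,4,5,6}: X {2,3,4,5,6}->{4,5,6}
Constraint 2 (Y != U) on D(Y)={3,4,5} D(U)={2,3,4,5,6}: no change
Constraint 3 (Z != Y) on D(Z)={3,4,5} D(Y)={3,4,5}: no change
Constraint 4 (X < Y) on D(X)={4,5,6} D(Y)={3,4,5}: X {4,5,6}->{4}; Y {3,4,5}->{5}
So after all 4 constraints: D(Y) = {5}

Answer: {5}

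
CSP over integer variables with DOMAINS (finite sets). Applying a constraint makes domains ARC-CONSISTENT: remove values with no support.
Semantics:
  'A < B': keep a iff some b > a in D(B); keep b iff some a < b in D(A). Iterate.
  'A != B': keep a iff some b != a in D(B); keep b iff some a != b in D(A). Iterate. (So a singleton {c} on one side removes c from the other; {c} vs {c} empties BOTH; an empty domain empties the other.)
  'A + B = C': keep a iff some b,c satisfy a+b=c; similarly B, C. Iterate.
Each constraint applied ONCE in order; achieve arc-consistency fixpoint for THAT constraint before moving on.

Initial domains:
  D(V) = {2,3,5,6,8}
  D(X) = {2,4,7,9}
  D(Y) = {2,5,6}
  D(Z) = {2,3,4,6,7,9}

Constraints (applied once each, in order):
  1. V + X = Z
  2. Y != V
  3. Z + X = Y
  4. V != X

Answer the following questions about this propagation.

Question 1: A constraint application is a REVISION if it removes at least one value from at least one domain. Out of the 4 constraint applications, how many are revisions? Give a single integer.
Answer: 3

Derivation:
Constraint 1 (V + X = Z) on D(V)={2,3,5,6,8} D(X)={2,4,7,9} D(Z)={2,3,4,6,7,9}: V {2,3,5,6,8}->{2,3,5}; X {2,4,7,9}->{2,4,7}; Z {2,3,4,6,7,9}->{4,6,7,9} => REVISION
Constraint 2 (Y != V) on D(Y)={2,5,6} D(V)={2,3,5}: no change => not a revision
Constraint 3 (Z + X = Y) on D(Z)={4,6,7,9} D(X)={2,4,7} D(Y)={2,5,6}: Z {4,6,7,9}->{4}; X {2,4,7}->{2}; Y {2,5,6}->{6} => REVISION
Constraint 4 (V != X) on D(V)={2,3,5} D(X)={2}: V {2,3,5}->{3,5} => REVISION
Total revisions = 3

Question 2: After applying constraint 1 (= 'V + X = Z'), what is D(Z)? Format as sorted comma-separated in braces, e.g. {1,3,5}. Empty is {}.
Answer: {4,6,7,9}

Derivation:
Constraint 1 (V + X = Z) on D(V)={2,3,5,6,8} D(X)={2,4,7,9} D(Z)={2,3,4,6,7,9}: V {2,3,5,6,8}->{2,3,5}; X {2,4,7,9}->{2,4,7}; Z {2,3,4,6,7,9}->{4,6,7,9}
So after constraint 1: D(Z) = {4,6,7,9}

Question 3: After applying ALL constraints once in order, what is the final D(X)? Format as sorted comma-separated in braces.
Constraint 1 (V + X = Z) on D(V)={2,3,5,6,8} D(X)={2,4,7,9} D(Z)={2,3,4,6,7,9}: V {2,3,5,6,8}->{2,3,5}; X {2,4,7,9}->{2,4,7}; Z {2,3,4,6,7,9}->{4,6,7,9}
Constraint 2 (Y != V) on D(Y)={2,5,6} D(V)={2,3,5}: no change
Constraint 3 (Z + X = Y) on D(Z)={4,6,7,9} D(X)={2,4,7} D(Y)={2,5,6}: Z {4,6,7,9}->{4}; X {2,4,7}->{2}; Y {2,5,6}->{6}
Constraint 4 (V != X) on D(V)={2,3,5} D(X)={2}: V {2,3,5}->{3,5}
So after all 4 constraints: D(X) = {2}

Answer: {2}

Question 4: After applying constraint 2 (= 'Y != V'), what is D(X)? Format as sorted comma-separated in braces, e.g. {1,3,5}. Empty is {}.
Answer: {2,4,7}

Derivation:
Constraint 1 (V + X = Z) on D(V)={2,3,5,6,8} D(X)={2,4,7,9} D(Z)={2,3,4,6,7,9}: V {2,3,5,6,8}->{2,3,5}; X {2,4,7,9}->{2,4,7}; Z {2,3,4,6,7,9}->{4,6,7,9}
Constraint 2 (Y != V) on D(Y)={2,5,6} D(V)={2,3,5}: no change
So after constraint 2: D(X) = {2,4,7}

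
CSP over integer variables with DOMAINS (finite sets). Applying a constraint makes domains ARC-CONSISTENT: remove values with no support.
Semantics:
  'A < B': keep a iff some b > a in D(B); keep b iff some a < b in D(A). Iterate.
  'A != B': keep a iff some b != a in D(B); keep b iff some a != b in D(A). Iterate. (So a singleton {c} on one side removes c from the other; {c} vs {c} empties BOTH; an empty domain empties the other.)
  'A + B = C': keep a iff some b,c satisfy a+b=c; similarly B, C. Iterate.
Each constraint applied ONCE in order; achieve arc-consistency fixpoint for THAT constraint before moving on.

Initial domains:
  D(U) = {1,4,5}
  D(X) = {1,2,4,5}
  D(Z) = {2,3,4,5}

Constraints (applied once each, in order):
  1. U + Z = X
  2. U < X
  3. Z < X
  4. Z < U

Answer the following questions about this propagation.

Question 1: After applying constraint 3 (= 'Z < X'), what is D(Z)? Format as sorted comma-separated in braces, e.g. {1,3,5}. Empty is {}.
Constraint 1 (U + Z = X) on D(U)={1,4,5} D(Z)={2,3,4,5} D(X)={1,2,4,5}: U {1,4,5}->{1}; Z {2,3,4,5}->{3,4}; X {1,2,4,5}->{4,5}
Constraint 2 (U < X) on D(U)={1} D(X)={4,5}: no change
Constraint 3 (Z < X) on D(Z)={3,4} D(X)={4,5}: no change
So after constraint 3: D(Z) = {3,4}

Answer: {3,4}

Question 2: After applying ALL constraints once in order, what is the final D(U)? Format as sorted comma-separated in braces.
Constraint 1 (U + Z = X) on D(U)={1,4,5} D(Z)={2,3,4,5} D(X)={1,2,4,5}: U {1,4,5}->{1}; Z {2,3,4,5}->{3,4}; X {1,2,4,5}->{4,5}
Constraint 2 (U < X) on D(U)={1} D(X)={4,5}: no change
Constraint 3 (Z < X) on D(Z)={3,4} D(X)={4,5}: no change
Constraint 4 (Z < U) on D(Z)={3,4} D(U)={1}: Z {3,4}->{}; U {1}->{}
So after all 4 constraints: D(U) = {}

Answer: {}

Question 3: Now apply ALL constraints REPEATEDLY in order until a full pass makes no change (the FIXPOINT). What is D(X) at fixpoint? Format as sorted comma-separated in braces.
pass 0 (initial): D(X)={1,2,4,5}
pass 1: U {1,4,5}->{}; X {1,2,4,5}->{4,5}; Z {2,3,4,5}->{}
pass 2: X {4,5}->{}
pass 3: no change
Fixpoint after 3 passes: D(X) = {}

Answer: {}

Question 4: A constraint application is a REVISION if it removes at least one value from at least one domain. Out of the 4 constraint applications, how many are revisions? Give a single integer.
Answer: 2

Derivation:
Constraint 1 (U + Z = X) on D(U)={1,4,5} D(Z)={2,3,4,5} D(X)={1,2,4,5}: U {1,4,5}->{1}; Z {2,3,4,5}->{3,4}; X {1,2,4,5}->{4,5} => REVISION
Constraint 2 (U < X) on D(U)={1} D(X)={4,5}: no change => not a revision
Constraint 3 (Z < X) on D(Z)={3,4} D(X)={4,5}: no change => not a revision
Constraint 4 (Z < U) on D(Z)={3,4} D(U)={1}: Z {3,4}->{}; U {1}->{} => REVISION
Total revisions = 2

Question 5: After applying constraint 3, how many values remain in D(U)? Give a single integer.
Answer: 1

Derivation:
Constraint 1 (U + Z = X) on D(U)={1,4,5} D(Z)={2,3,4,5} D(X)={1,2,4,5}: U {1,4,5}->{1}; Z {2,3,4,5}->{3,4}; X {1,2,4,5}->{4,5}
Constraint 2 (U < X) on D(U)={1} D(X)={4,5}: no change
Constraint 3 (Z < X) on D(Z)={3,4} D(X)={4,5}: no change
So after constraint 3: D(U)={1}, size = 1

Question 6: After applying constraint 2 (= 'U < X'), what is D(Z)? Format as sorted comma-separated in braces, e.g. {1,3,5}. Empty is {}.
Answer: {3,4}

Derivation:
Constraint 1 (U + Z = X) on D(U)={1,4,5} D(Z)={2,3,4,5} D(X)={1,2,4,5}: U {1,4,5}->{1}; Z {2,3,4,5}->{3,4}; X {1,2,4,5}->{4,5}
Constraint 2 (U < X) on D(U)={1} D(X)={4,5}: no change
So after constraint 2: D(Z) = {3,4}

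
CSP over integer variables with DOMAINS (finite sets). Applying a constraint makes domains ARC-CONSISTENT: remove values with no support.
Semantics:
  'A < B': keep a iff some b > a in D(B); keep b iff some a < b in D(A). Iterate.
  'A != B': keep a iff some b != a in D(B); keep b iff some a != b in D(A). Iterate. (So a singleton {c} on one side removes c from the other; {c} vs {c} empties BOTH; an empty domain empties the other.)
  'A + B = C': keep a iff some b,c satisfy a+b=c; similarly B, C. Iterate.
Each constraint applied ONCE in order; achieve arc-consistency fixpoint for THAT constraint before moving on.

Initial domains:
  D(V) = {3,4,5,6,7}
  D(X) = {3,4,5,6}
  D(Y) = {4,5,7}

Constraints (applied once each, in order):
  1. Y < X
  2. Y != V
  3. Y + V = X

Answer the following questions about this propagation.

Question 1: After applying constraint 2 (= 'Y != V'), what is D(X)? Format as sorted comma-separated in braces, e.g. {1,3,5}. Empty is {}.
Answer: {5,6}

Derivation:
Constraint 1 (Y < X) on D(Y)={4,5,7} D(X)={3,4,5,6}: Y {4,5,7}->{4,5}; X {3,4,5,6}->{5,6}
Constraint 2 (Y != V) on D(Y)={4,5} D(V)={3,4,5,6,7}: no change
So after constraint 2: D(X) = {5,6}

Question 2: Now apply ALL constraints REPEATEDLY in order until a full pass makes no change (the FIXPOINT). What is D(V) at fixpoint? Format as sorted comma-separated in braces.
Answer: {}

Derivation:
pass 0 (initial): D(V)={3,4,5,6,7}
pass 1: V {3,4,5,6,7}->{}; X {3,4,5,6}->{}; Y {4,5,7}->{}
pass 2: no change
Fixpoint after 2 passes: D(V) = {}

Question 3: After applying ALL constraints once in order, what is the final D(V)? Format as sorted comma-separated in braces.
Answer: {}

Derivation:
Constraint 1 (Y < X) on D(Y)={4,5,7} D(X)={3,4,5,6}: Y {4,5,7}->{4,5}; X {3,4,5,6}->{5,6}
Constraint 2 (Y != V) on D(Y)={4,5} D(V)={3,4,5,6,7}: no change
Constraint 3 (Y + V = X) on D(Y)={4,5} D(V)={3,4,5,6,7} D(X)={5,6}: Y {4,5}->{}; V {3,4,5,6,7}->{}; X {5,6}->{}
So after all 3 constraints: D(V) = {}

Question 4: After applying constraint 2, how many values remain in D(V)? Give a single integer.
Answer: 5

Derivation:
Constraint 1 (Y < X) on D(Y)={4,5,7} D(X)={3,4,5,6}: Y {4,5,7}->{4,5}; X {3,4,5,6}->{5,6}
Constraint 2 (Y != V) on D(Y)={4,5} D(V)={3,4,5,6,7}: no change
So after constraint 2: D(V)={3,4,5,6,7}, size = 5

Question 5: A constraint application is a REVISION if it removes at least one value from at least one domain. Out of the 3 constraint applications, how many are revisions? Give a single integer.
Constraint 1 (Y < X) on D(Y)={4,5,7} D(X)={3,4,5,6}: Y {4,5,7}->{4,5}; X {3,4,5,6}->{5,6} => REVISION
Constraint 2 (Y != V) on D(Y)={4,5} D(V)={3,4,5,6,7}: no change => not a revision
Constraint 3 (Y + V = X) on D(Y)={4,5} D(V)={3,4,5,6,7} D(X)={5,6}: Y {4,5}->{}; V {3,4,5,6,7}->{}; X {5,6}->{} => REVISION
Total revisions = 2

Answer: 2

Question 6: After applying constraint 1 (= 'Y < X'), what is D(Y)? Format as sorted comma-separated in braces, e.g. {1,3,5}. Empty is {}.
Answer: {4,5}

Derivation:
Constraint 1 (Y < X) on D(Y)={4,5,7} D(X)={3,4,5,6}: Y {4,5,7}->{4,5}; X {3,4,5,6}->{5,6}
So after constraint 1: D(Y) = {4,5}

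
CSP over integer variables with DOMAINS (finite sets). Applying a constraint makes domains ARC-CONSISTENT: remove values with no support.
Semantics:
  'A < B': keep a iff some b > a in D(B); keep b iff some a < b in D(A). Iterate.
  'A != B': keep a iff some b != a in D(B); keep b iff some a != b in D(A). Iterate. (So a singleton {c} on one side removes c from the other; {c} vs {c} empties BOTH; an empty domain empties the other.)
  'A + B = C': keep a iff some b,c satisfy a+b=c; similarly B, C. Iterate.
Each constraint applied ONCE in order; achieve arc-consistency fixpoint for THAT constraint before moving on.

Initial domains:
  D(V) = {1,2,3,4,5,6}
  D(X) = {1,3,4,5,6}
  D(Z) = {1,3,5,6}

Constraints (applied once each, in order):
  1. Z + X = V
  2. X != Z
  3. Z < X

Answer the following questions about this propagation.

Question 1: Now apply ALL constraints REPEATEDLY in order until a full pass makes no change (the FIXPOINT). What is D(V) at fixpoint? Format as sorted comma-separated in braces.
Answer: {4,5,6}

Derivation:
pass 0 (initial): D(V)={1,2,3,4,5,6}
pass 1: V {1,2,3,4,5,6}->{2,4,5,6}; X {1,3,4,5,6}->{3,4,5}; Z {1,3,5,6}->{1,3}
pass 2: V {2,4,5,6}->{4,5,6}
pass 3: no change
Fixpoint after 3 passes: D(V) = {4,5,6}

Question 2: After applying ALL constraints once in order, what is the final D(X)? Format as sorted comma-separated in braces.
Answer: {3,4,5}

Derivation:
Constraint 1 (Z + X = V) on D(Z)={1,3,5,6} D(X)={1,3,4,5,6} D(V)={1,2,3,4,5,6}: Z {1,3,5,6}->{1,3,5}; X {1,3,4,5,6}->{1,3,4,5}; V {1,2,3,4,5,6}->{2,4,5,6}
Constraint 2 (X != Z) on D(X)={1,3,4,5} D(Z)={1,3,5}: no change
Constraint 3 (Z < X) on D(Z)={1,3,5} D(X)={1,3,4,5}: Z {1,3,5}->{1,3}; X {1,3,4,5}->{3,4,5}
So after all 3 constraints: D(X) = {3,4,5}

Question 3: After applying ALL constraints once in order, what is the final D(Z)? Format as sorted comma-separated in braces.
Constraint 1 (Z + X = V) on D(Z)={1,3,5,6} D(X)={1,3,4,5,6} D(V)={1,2,3,4,5,6}: Z {1,3,5,6}->{1,3,5}; X {1,3,4,5,6}->{1,3,4,5}; V {1,2,3,4,5,6}->{2,4,5,6}
Constraint 2 (X != Z) on D(X)={1,3,4,5} D(Z)={1,3,5}: no change
Constraint 3 (Z < X) on D(Z)={1,3,5} D(X)={1,3,4,5}: Z {1,3,5}->{1,3}; X {1,3,4,5}->{3,4,5}
So after all 3 constraints: D(Z) = {1,3}

Answer: {1,3}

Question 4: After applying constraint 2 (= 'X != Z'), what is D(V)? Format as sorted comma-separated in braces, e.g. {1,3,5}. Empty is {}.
Constraint 1 (Z + X = V) on D(Z)={1,3,5,6} D(X)={1,3,4,5,6} D(V)={1,2,3,4,5,6}: Z {1,3,5,6}->{1,3,5}; X {1,3,4,5,6}->{1,3,4,5}; V {1,2,3,4,5,6}->{2,4,5,6}
Constraint 2 (X != Z) on D(X)={1,3,4,5} D(Z)={1,3,5}: no change
So after constraint 2: D(V) = {2,4,5,6}

Answer: {2,4,5,6}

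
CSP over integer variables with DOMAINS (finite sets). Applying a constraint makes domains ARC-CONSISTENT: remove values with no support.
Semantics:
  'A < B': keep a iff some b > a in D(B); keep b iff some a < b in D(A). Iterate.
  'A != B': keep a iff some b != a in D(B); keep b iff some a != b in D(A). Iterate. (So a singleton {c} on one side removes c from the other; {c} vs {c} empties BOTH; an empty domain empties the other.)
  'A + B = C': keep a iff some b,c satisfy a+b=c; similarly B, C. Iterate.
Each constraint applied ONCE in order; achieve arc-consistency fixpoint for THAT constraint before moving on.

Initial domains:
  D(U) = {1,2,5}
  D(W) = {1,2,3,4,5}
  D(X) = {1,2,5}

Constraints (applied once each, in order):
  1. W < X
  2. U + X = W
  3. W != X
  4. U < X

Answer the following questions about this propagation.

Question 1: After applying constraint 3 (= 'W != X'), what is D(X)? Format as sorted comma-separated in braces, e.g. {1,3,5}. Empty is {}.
Answer: {2}

Derivation:
Constraint 1 (W < X) on D(W)={1,2,3,4,5} D(X)={1,2,5}: W {1,2,3,4,5}->{1,2,3,4}; X {1,2,5}->{2,5}
Constraint 2 (U + X = W) on D(U)={1,2,5} D(X)={2,5} D(W)={1,2,3,4}: U {1,2,5}->{1,2}; X {2,5}->{2}; W {1,2,3,4}->{3,4}
Constraint 3 (W != X) on D(W)={3,4} D(X)={2}: no change
So after constraint 3: D(X) = {2}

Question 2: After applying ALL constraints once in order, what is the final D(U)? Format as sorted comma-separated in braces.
Answer: {1}

Derivation:
Constraint 1 (W < X) on D(W)={1,2,3,4,5} D(X)={1,2,5}: W {1,2,3,4,5}->{1,2,3,4}; X {1,2,5}->{2,5}
Constraint 2 (U + X = W) on D(U)={1,2,5} D(X)={2,5} D(W)={1,2,3,4}: U {1,2,5}->{1,2}; X {2,5}->{2}; W {1,2,3,4}->{3,4}
Constraint 3 (W != X) on D(W)={3,4} D(X)={2}: no change
Constraint 4 (U < X) on D(U)={1,2} D(X)={2}: U {1,2}->{1}
So after all 4 constraints: D(U) = {1}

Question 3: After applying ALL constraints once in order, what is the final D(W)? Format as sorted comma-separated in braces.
Answer: {3,4}

Derivation:
Constraint 1 (W < X) on D(W)={1,2,3,4,5} D(X)={1,2,5}: W {1,2,3,4,5}->{1,2,3,4}; X {1,2,5}->{2,5}
Constraint 2 (U + X = W) on D(U)={1,2,5} D(X)={2,5} D(W)={1,2,3,4}: U {1,2,5}->{1,2}; X {2,5}->{2}; W {1,2,3,4}->{3,4}
Constraint 3 (W != X) on D(W)={3,4} D(X)={2}: no change
Constraint 4 (U < X) on D(U)={1,2} D(X)={2}: U {1,2}->{1}
So after all 4 constraints: D(W) = {3,4}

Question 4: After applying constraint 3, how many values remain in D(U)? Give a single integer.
Constraint 1 (W < X) on D(W)={1,2,3,4,5} D(X)={1,2,5}: W {1,2,3,4,5}->{1,2,3,4}; X {1,2,5}->{2,5}
Constraint 2 (U + X = W) on D(U)={1,2,5} D(X)={2,5} D(W)={1,2,3,4}: U {1,2,5}->{1,2}; X {2,5}->{2}; W {1,2,3,4}->{3,4}
Constraint 3 (W != X) on D(W)={3,4} D(X)={2}: no change
So after constraint 3: D(U)={1,2}, size = 2

Answer: 2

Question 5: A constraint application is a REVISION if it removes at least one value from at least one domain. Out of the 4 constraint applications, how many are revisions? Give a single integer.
Constraint 1 (W < X) on D(W)={1,2,3,4,5} D(X)={1,2,5}: W {1,2,3,4,5}->{1,2,3,4}; X {1,2,5}->{2,5} => REVISION
Constraint 2 (U + X = W) on D(U)={1,2,5} D(X)={2,5} D(W)={1,2,3,4}: U {1,2,5}->{1,2}; X {2,5}->{2}; W {1,2,3,4}->{3,4} => REVISION
Constraint 3 (W != X) on D(W)={3,4} D(X)={2}: no change => not a revision
Constraint 4 (U < X) on D(U)={1,2} D(X)={2}: U {1,2}->{1} => REVISION
Total revisions = 3

Answer: 3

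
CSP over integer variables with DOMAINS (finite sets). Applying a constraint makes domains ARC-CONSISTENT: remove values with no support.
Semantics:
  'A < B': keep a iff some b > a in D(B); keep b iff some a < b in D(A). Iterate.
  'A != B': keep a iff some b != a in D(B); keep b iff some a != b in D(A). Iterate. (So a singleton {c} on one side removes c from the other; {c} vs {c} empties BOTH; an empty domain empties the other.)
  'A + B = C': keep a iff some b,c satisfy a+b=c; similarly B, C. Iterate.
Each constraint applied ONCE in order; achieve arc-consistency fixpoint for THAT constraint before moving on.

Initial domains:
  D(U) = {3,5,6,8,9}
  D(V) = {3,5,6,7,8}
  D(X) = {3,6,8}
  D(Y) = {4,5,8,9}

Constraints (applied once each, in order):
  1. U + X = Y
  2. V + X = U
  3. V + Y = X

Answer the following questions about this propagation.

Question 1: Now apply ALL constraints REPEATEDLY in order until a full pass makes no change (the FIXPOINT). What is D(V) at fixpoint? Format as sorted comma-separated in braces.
pass 0 (initial): D(V)={3,5,6,7,8}
pass 1: U {3,5,6,8,9}->{6}; V {3,5,6,7,8}->{}; X {3,6,8}->{}; Y {4,5,8,9}->{}
pass 2: U {6}->{}
pass 3: no change
Fixpoint after 3 passes: D(V) = {}

Answer: {}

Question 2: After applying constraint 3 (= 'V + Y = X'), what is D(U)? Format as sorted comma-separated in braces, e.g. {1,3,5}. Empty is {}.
Answer: {6}

Derivation:
Constraint 1 (U + X = Y) on D(U)={3,5,6,8,9} D(X)={3,6,8} D(Y)={4,5,8,9}: U {3,5,6,8,9}->{3,5,6}; X {3,6,8}->{3,6}; Y {4,5,8,9}->{8,9}
Constraint 2 (V + X = U) on D(V)={3,5,6,7,8} D(X)={3,6} D(U)={3,5,6}: V {3,5,6,7,8}->{3}; X {3,6}->{3}; U {3,5,6}->{6}
Constraint 3 (V + Y = X) on D(V)={3} D(Y)={8,9} D(X)={3}: V {3}->{}; Y {8,9}->{}; X {3}->{}
So after constraint 3: D(U) = {6}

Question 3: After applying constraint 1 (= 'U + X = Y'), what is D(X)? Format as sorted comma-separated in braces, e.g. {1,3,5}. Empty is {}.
Constraint 1 (U + X = Y) on D(U)={3,5,6,8,9} D(X)={3,6,8} D(Y)={4,5,8,9}: U {3,5,6,8,9}->{3,5,6}; X {3,6,8}->{3,6}; Y {4,5,8,9}->{8,9}
So after constraint 1: D(X) = {3,6}

Answer: {3,6}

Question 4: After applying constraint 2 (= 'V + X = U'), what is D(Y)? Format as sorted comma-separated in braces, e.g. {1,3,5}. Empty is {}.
Constraint 1 (U + X = Y) on D(U)={3,5,6,8,9} D(X)={3,6,8} D(Y)={4,5,8,9}: U {3,5,6,8,9}->{3,5,6}; X {3,6,8}->{3,6}; Y {4,5,8,9}->{8,9}
Constraint 2 (V + X = U) on D(V)={3,5,6,7,8} D(X)={3,6} D(U)={3,5,6}: V {3,5,6,7,8}->{3}; X {3,6}->{3}; U {3,5,6}->{6}
So after constraint 2: D(Y) = {8,9}

Answer: {8,9}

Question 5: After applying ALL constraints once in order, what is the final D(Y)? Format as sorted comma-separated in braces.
Constraint 1 (U + X = Y) on D(U)={3,5,6,8,9} D(X)={3,6,8} D(Y)={4,5,8,9}: U {3,5,6,8,9}->{3,5,6}; X {3,6,8}->{3,6}; Y {4,5,8,9}->{8,9}
Constraint 2 (V + X = U) on D(V)={3,5,6,7,8} D(X)={3,6} D(U)={3,5,6}: V {3,5,6,7,8}->{3}; X {3,6}->{3}; U {3,5,6}->{6}
Constraint 3 (V + Y = X) on D(V)={3} D(Y)={8,9} D(X)={3}: V {3}->{}; Y {8,9}->{}; X {3}->{}
So after all 3 constraints: D(Y) = {}

Answer: {}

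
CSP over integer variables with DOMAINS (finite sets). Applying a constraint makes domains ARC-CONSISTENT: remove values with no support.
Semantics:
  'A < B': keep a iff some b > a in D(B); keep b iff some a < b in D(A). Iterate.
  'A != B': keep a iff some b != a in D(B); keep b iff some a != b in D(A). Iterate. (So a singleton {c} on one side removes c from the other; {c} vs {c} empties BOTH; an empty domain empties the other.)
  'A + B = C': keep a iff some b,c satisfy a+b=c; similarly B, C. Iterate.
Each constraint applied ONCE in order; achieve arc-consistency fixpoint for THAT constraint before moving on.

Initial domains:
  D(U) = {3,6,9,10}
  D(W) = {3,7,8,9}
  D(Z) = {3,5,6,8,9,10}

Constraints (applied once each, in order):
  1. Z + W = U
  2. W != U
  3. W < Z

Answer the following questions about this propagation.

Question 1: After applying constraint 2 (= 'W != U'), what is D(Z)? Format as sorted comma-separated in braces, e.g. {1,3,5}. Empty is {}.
Constraint 1 (Z + W = U) on D(Z)={3,5,6,8,9,10} D(W)={3,7,8,9} D(U)={3,6,9,10}: Z {3,5,6,8,9,10}->{3,6}; W {3,7,8,9}->{3,7}; U {3,6,9,10}->{6,9,10}
Constraint 2 (W != U) on D(W)={3,7} D(U)={6,9,10}: no change
So after constraint 2: D(Z) = {3,6}

Answer: {3,6}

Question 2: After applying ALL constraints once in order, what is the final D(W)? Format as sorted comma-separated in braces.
Constraint 1 (Z + W = U) on D(Z)={3,5,6,8,9,10} D(W)={3,7,8,9} D(U)={3,6,9,10}: Z {3,5,6,8,9,10}->{3,6}; W {3,7,8,9}->{3,7}; U {3,6,9,10}->{6,9,10}
Constraint 2 (W != U) on D(W)={3,7} D(U)={6,9,10}: no change
Constraint 3 (W < Z) on D(W)={3,7} D(Z)={3,6}: W {3,7}->{3}; Z {3,6}->{6}
So after all 3 constraints: D(W) = {3}

Answer: {3}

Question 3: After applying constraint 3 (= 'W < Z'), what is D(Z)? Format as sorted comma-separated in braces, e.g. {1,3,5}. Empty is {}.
Answer: {6}

Derivation:
Constraint 1 (Z + W = U) on D(Z)={3,5,6,8,9,10} D(W)={3,7,8,9} D(U)={3,6,9,10}: Z {3,5,6,8,9,10}->{3,6}; W {3,7,8,9}->{3,7}; U {3,6,9,10}->{6,9,10}
Constraint 2 (W != U) on D(W)={3,7} D(U)={6,9,10}: no change
Constraint 3 (W < Z) on D(W)={3,7} D(Z)={3,6}: W {3,7}->{3}; Z {3,6}->{6}
So after constraint 3: D(Z) = {6}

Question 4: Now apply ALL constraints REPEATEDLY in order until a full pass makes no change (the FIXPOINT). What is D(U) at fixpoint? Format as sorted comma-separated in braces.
Answer: {9}

Derivation:
pass 0 (initial): D(U)={3,6,9,10}
pass 1: U {3,6,9,10}->{6,9,10}; W {3,7,8,9}->{3}; Z {3,5,6,8,9,10}->{6}
pass 2: U {6,9,10}->{9}
pass 3: no change
Fixpoint after 3 passes: D(U) = {9}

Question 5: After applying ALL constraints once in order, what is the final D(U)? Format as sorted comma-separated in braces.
Answer: {6,9,10}

Derivation:
Constraint 1 (Z + W = U) on D(Z)={3,5,6,8,9,10} D(W)={3,7,8,9} D(U)={3,6,9,10}: Z {3,5,6,8,9,10}->{3,6}; W {3,7,8,9}->{3,7}; U {3,6,9,10}->{6,9,10}
Constraint 2 (W != U) on D(W)={3,7} D(U)={6,9,10}: no change
Constraint 3 (W < Z) on D(W)={3,7} D(Z)={3,6}: W {3,7}->{3}; Z {3,6}->{6}
So after all 3 constraints: D(U) = {6,9,10}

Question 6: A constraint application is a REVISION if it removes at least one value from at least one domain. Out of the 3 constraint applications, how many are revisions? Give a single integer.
Constraint 1 (Z + W = U) on D(Z)={3,5,6,8,9,10} D(W)={3,7,8,9} D(U)={3,6,9,10}: Z {3,5,6,8,9,10}->{3,6}; W {3,7,8,9}->{3,7}; U {3,6,9,10}->{6,9,10} => REVISION
Constraint 2 (W != U) on D(W)={3,7} D(U)={6,9,10}: no change => not a revision
Constraint 3 (W < Z) on D(W)={3,7} D(Z)={3,6}: W {3,7}->{3}; Z {3,6}->{6} => REVISION
Total revisions = 2

Answer: 2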